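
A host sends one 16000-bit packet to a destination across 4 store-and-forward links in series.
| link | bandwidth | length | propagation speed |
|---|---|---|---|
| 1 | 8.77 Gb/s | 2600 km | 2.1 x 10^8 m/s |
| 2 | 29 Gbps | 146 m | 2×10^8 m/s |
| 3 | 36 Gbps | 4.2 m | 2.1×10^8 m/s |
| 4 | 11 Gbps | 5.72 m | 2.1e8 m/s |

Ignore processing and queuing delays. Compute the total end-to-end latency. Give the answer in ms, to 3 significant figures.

12.4 ms

Transmission delays (L/R per hop): 0.0018244, 0.000551724, 0.000444444, 0.00145455 ms; sum = 0.00427512 ms.
Propagation delays (d/s per hop): 12.381, 0.00073, 2e-05, 2.72381e-05 ms; sum = 12.3817 ms.
End-to-end = 12.4 ms.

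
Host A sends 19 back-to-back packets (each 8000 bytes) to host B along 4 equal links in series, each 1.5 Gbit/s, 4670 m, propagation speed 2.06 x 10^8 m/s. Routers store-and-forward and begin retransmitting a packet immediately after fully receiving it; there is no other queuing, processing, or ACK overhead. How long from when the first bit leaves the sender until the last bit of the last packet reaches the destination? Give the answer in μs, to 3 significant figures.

1030 μs

Per-hop transmission t_tx = L/R = 64000/1500000000 = 42.6667 μs.
Per-hop propagation t_prop = 4670/206000000 = 22.6699 μs.
Pipeline fill: first packet needs 4·t_tx to clear all hops; remaining 18 packets each add one t_tx.
Total = (4+19-1)·t_tx + 4·t_prop = 22·42.6667 + 4·22.6699 = 1030 μs.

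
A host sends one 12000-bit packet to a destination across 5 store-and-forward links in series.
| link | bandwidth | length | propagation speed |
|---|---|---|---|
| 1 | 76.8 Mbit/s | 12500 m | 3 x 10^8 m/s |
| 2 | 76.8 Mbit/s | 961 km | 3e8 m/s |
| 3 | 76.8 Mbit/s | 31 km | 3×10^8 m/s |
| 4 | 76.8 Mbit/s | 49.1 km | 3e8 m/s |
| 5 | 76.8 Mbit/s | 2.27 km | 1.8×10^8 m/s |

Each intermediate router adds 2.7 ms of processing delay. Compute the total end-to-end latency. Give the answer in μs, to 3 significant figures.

15100 μs

Transmission delay per hop = L/R = 12000/76800000 = 156.25 μs; 5 hops → 781.25 μs.
Propagation delays (d/s per hop): 41.6667, 3203.33, 103.333, 163.667, 12.6111 μs; sum = 3524.61 μs.
Processing at 4 router(s): 4 × 2.7 ms = 10800 μs.
End-to-end = 15100 μs.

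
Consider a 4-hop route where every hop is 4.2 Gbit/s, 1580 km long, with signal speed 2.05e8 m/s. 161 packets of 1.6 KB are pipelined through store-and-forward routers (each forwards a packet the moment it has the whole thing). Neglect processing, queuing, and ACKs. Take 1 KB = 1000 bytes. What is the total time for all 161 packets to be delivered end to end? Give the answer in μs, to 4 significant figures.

31330 μs

Per-hop transmission t_tx = L/R = 12800/4200000000 = 3.04762 μs.
Per-hop propagation t_prop = 1580000/2.05e+08 = 7707.32 μs.
Pipeline fill: first packet needs 4·t_tx to clear all hops; remaining 160 packets each add one t_tx.
Total = (4+161-1)·t_tx + 4·t_prop = 164·3.04762 + 4·7707.32 = 31330 μs.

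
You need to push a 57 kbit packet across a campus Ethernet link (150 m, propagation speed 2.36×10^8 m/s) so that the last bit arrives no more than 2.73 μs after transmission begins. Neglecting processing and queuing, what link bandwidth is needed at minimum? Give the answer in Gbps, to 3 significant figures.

Propagation delay = 150 / 236000000 = 0.635593 μs.
Transmission budget = 2.73 − 0.635593 = 2.09441 μs.
R ≥ L / t_tx = 57000 bits / 2.09441e-06 s = 27.2 Gbps.

27.2 Gbps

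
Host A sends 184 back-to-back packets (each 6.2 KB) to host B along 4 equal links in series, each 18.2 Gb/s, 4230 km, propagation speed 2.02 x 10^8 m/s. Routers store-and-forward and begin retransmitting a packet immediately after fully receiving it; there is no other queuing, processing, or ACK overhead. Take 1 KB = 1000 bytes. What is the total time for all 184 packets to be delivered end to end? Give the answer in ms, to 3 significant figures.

84.3 ms

Per-hop transmission t_tx = L/R = 49600/18200000000 = 0.00272527 ms.
Per-hop propagation t_prop = 4230000/202000000 = 20.9406 ms.
Pipeline fill: first packet needs 4·t_tx to clear all hops; remaining 183 packets each add one t_tx.
Total = (4+184-1)·t_tx + 4·t_prop = 187·0.00272527 + 4·20.9406 = 84.3 ms.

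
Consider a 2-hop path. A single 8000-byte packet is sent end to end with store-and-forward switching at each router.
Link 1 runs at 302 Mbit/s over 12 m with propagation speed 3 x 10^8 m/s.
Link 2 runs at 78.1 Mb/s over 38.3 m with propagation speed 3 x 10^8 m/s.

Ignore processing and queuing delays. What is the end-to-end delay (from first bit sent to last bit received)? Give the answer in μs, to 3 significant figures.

L = 8000 × 8 = 64000 bits.
Transmission delays (L/R per hop): 211.921, 819.462 μs; sum = 1031.38 μs.
Propagation delays (d/s per hop): 0.04, 0.127667 μs; sum = 0.167667 μs.
End-to-end = 1030 μs.

1030 μs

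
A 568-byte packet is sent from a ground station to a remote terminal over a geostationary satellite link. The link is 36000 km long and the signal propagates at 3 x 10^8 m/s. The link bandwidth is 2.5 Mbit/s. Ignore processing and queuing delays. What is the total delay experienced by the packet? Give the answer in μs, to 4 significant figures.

L = 568 × 8 = 4544 bits.
Transmission delay = L/R = 4544 / 2500000 = 1817.6 μs.
Propagation delay = d/s = 36000000 m / 300000000 m/s = 120000 μs.
Total = 121800 μs.

121800 μs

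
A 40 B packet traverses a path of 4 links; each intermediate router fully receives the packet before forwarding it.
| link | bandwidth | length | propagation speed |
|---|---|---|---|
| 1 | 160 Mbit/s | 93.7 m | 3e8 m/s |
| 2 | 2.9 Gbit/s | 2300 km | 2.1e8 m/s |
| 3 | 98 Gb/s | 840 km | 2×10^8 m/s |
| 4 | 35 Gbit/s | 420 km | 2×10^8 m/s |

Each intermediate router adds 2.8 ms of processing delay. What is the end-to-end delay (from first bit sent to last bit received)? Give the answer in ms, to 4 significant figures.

L = 40 × 8 = 320 bits.
Transmission delays (L/R per hop): 0.002, 0.000110345, 3.26531e-06, 9.14286e-06 ms; sum = 0.00212275 ms.
Propagation delays (d/s per hop): 0.000312333, 10.9524, 4.2, 2.1 ms; sum = 17.2527 ms.
Processing at 3 router(s): 3 × 2.8 ms = 8.4 ms.
End-to-end = 25.65 ms.

25.65 ms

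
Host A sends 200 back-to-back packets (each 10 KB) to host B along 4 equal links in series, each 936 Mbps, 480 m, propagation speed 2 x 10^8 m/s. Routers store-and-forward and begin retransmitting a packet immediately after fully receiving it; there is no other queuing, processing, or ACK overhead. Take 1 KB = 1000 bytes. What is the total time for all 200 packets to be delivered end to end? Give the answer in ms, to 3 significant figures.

Per-hop transmission t_tx = L/R = 80000/936000000 = 0.0854701 ms.
Per-hop propagation t_prop = 480/200000000 = 0.0024 ms.
Pipeline fill: first packet needs 4·t_tx to clear all hops; remaining 199 packets each add one t_tx.
Total = (4+200-1)·t_tx + 4·t_prop = 203·0.0854701 + 4·0.0024 = 17.4 ms.

17.4 ms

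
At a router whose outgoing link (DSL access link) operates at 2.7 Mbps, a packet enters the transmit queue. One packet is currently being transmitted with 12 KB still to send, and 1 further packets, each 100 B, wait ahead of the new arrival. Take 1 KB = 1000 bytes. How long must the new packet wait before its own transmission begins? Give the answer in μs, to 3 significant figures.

35900 μs

Each queued packet: L/R = 800/2700000 = 296.296 μs.
1 queued → 296.296 μs.
Plus remaining 96000 bits of current packet: 35555.6 μs.
Queuing delay = 35900 μs.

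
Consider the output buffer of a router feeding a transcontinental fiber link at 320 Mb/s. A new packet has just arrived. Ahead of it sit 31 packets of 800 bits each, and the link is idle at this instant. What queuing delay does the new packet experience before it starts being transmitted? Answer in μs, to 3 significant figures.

Each queued packet: L/R = 800/320000000 = 2.5 μs.
31 queued → 77.5 μs.
Queuing delay = 77.5 μs.

77.5 μs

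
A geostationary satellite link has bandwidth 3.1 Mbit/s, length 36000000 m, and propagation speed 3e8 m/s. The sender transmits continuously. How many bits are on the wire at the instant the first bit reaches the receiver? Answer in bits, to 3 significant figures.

372000 bits

Propagation delay = 36000000 / 300000000 = 0.12 s.
BDP = R × t_prop = 3100000 × 0.12 = 372000 bits.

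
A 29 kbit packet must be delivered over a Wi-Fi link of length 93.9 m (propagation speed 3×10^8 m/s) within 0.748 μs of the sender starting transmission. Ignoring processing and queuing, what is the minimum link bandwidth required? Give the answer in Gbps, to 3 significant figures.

66.7 Gbps

Propagation delay = 93.9 / 300000000 = 0.313 μs.
Transmission budget = 0.748 − 0.313 = 0.435 μs.
R ≥ L / t_tx = 29000 bits / 4.35e-07 s = 66.7 Gbps.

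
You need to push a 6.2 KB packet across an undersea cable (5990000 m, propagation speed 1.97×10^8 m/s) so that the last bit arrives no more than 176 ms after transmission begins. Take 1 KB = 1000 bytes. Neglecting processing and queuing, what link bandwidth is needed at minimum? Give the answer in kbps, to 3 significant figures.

341 kbps

L = 49600 bits.
Propagation delay = 5990000 / 197000000 = 30.4061 ms.
Transmission budget = 176 − 30.4061 = 145.594 ms.
R ≥ L / t_tx = 49600 bits / 0.145594 s = 341 kbps.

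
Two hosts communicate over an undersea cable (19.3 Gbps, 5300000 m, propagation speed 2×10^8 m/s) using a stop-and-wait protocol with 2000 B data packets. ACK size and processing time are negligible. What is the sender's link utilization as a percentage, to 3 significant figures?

t_tx = L/R = 16000/19300000000 = 8.29016e-07 s.
t_prop = 5300000/200000000 = 0.0265 s; RTT = 0.053 s.
Cycle = t_tx + RTT = 0.0530008 s.
Utilization = t_tx / cycle = 8.29016e-07/0.0530008 = 0.00156 %.

0.00156 %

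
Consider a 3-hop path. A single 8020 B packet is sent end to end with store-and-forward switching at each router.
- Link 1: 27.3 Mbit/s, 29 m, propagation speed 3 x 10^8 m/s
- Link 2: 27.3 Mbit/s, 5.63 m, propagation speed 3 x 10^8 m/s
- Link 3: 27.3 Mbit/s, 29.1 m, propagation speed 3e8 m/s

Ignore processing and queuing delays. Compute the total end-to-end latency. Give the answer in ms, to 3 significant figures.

7.05 ms

L = 8020 × 8 = 64160 bits.
Transmission delay per hop = L/R = 64160/27300000 = 2.35018 ms; 3 hops → 7.05055 ms.
Propagation delays (d/s per hop): 9.66667e-05, 1.87667e-05, 9.7e-05 ms; sum = 0.000212433 ms.
End-to-end = 7.05 ms.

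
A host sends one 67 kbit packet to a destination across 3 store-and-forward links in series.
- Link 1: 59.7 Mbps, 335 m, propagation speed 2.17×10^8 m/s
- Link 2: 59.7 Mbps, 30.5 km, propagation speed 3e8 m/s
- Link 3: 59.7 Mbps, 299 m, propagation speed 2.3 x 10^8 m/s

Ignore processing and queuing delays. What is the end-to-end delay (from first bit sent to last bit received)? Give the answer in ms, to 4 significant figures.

L = 67000 bits.
Transmission delay per hop = L/R = 67000/59700000 = 1.12228 ms; 3 hops → 3.36683 ms.
Propagation delays (d/s per hop): 0.00154378, 0.101667, 0.0013 ms; sum = 0.10451 ms.
End-to-end = 3.471 ms.

3.471 ms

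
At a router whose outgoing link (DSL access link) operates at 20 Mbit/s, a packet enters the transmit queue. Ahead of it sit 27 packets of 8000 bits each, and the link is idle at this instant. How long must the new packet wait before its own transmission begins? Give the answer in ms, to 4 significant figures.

10.80 ms

Each queued packet: L/R = 8000/20000000 = 0.4 ms.
27 queued → 10.8 ms.
Queuing delay = 10.80 ms.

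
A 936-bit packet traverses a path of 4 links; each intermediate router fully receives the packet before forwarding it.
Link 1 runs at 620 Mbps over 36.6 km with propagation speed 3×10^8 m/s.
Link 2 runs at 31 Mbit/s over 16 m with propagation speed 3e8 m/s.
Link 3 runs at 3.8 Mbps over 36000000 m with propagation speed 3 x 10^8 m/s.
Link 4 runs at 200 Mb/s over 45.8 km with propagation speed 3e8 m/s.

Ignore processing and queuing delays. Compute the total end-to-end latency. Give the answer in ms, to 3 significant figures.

Transmission delays (L/R per hop): 0.00150968, 0.0301935, 0.246316, 0.00468 ms; sum = 0.282699 ms.
Propagation delays (d/s per hop): 0.122, 5.33333e-05, 120, 0.152667 ms; sum = 120.275 ms.
End-to-end = 121 ms.

121 ms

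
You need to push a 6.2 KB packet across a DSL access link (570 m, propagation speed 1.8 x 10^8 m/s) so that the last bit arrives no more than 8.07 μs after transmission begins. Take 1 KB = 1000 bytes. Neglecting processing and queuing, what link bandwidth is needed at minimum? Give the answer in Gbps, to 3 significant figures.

10.1 Gbps

L = 49600 bits.
Propagation delay = 570 / 180000000 = 3.16667 μs.
Transmission budget = 8.07 − 3.16667 = 4.90333 μs.
R ≥ L / t_tx = 49600 bits / 4.90333e-06 s = 10.1 Gbps.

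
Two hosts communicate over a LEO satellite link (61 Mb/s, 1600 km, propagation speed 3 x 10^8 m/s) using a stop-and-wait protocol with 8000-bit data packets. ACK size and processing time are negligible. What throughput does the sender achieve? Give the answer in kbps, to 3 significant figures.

741 kbps

t_tx = L/R = 8000/61000000 = 0.000131148 s.
t_prop = 1600000/300000000 = 0.00533333 s; RTT = 0.0106667 s.
Cycle = t_tx + RTT = 0.0107978 s.
Throughput = L / cycle = 8000 / 0.0107978 = 741 kbps.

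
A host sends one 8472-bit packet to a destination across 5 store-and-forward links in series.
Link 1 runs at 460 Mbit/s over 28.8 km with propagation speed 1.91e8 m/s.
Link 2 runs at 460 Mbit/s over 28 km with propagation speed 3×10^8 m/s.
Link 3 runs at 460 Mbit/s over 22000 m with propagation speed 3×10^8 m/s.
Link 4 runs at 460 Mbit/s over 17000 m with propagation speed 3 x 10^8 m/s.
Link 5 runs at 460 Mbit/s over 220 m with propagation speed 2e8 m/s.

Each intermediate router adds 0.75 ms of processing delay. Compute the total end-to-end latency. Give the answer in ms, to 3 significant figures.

3.47 ms

Transmission delay per hop = L/R = 8472/460000000 = 0.0184174 ms; 5 hops → 0.092087 ms.
Propagation delays (d/s per hop): 0.150785, 0.0933333, 0.0733333, 0.0566667, 0.0011 ms; sum = 0.375219 ms.
Processing at 4 router(s): 4 × 0.75 ms = 3 ms.
End-to-end = 3.47 ms.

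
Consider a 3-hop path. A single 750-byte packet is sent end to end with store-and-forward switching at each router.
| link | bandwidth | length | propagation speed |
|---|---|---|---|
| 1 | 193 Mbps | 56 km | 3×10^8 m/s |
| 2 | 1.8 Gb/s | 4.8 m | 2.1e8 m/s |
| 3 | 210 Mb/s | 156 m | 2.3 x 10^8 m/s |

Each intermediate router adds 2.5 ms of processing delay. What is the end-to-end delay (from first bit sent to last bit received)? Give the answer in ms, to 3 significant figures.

L = 750 × 8 = 6000 bits.
Transmission delays (L/R per hop): 0.0310881, 0.00333333, 0.0285714 ms; sum = 0.0629928 ms.
Propagation delays (d/s per hop): 0.186667, 2.28571e-05, 0.000678261 ms; sum = 0.187368 ms.
Processing at 2 router(s): 2 × 2.5 ms = 5 ms.
End-to-end = 5.25 ms.

5.25 ms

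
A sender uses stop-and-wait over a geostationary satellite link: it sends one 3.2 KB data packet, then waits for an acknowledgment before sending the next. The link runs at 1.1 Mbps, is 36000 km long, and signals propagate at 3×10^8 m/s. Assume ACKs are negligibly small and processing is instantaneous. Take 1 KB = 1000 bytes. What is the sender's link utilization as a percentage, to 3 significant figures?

t_tx = L/R = 25600/1100000 = 0.0232727 s.
t_prop = 36000000/300000000 = 0.12 s; RTT = 0.24 s.
Cycle = t_tx + RTT = 0.263273 s.
Utilization = t_tx / cycle = 0.0232727/0.263273 = 8.84 %.

8.84 %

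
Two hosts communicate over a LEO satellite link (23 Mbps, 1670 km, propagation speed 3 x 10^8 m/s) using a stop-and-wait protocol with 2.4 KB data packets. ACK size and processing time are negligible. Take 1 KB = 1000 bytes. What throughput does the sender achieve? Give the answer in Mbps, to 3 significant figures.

1.60 Mbps

t_tx = L/R = 19200/23000000 = 0.000834783 s.
t_prop = 1670000/300000000 = 0.00556667 s; RTT = 0.0111333 s.
Cycle = t_tx + RTT = 0.0119681 s.
Throughput = L / cycle = 19200 / 0.0119681 = 1.60 Mbps.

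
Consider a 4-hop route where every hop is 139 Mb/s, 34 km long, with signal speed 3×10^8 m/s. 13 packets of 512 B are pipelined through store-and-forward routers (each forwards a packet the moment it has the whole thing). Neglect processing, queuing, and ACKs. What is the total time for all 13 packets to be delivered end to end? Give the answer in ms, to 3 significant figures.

0.925 ms

Per-hop transmission t_tx = L/R = 4096/139000000 = 0.0294676 ms.
Per-hop propagation t_prop = 34000/300000000 = 0.113333 ms.
Pipeline fill: first packet needs 4·t_tx to clear all hops; remaining 12 packets each add one t_tx.
Total = (4+13-1)·t_tx + 4·t_prop = 16·0.0294676 + 4·0.113333 = 0.925 ms.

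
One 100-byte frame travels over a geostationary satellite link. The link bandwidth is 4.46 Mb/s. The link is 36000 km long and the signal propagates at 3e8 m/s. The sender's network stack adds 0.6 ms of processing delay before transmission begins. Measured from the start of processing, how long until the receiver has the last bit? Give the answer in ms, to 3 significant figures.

L = 100 × 8 = 800 bits.
Transmission delay = L/R = 800 / 4460000 = 0.179372 ms.
Propagation delay = d/s = 36000000 m / 300000000 m/s = 120 ms.
Plus processing delay 0.6 ms = 0.6 ms.
Total = 121 ms.

121 ms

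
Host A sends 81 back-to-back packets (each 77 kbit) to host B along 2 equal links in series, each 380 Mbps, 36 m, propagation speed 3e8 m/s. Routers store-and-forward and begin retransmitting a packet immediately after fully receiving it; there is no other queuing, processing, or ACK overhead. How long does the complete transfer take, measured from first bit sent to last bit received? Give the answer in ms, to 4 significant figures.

Per-hop transmission t_tx = L/R = 77000/380000000 = 0.202632 ms.
Per-hop propagation t_prop = 36/300000000 = 0.00012 ms.
Pipeline fill: first packet needs 2·t_tx to clear all hops; remaining 80 packets each add one t_tx.
Total = (2+81-1)·t_tx + 2·t_prop = 82·0.202632 + 2·0.00012 = 16.62 ms.

16.62 ms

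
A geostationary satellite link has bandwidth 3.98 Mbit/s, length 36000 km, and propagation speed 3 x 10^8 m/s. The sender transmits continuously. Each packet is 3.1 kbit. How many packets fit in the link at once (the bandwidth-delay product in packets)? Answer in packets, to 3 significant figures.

154 packets

Propagation delay = 36000000 / 300000000 = 0.12 s.
BDP = R × t_prop = 3980000 × 0.12 = 477600 bits.
In packets of 3100 bits: 154 packets.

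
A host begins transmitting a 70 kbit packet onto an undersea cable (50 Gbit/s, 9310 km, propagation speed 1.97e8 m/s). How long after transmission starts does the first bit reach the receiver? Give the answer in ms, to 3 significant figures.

47.3 ms

First bit experiences only propagation delay: d/s = 9310000/197000000 = 47.3 ms.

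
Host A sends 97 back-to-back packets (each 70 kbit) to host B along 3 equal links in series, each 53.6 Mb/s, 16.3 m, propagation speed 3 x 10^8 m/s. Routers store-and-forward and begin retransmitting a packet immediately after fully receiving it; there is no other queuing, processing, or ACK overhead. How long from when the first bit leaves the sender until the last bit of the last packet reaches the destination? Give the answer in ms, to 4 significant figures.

Per-hop transmission t_tx = L/R = 70000/53600000 = 1.30597 ms.
Per-hop propagation t_prop = 16.3/300000000 = 5.43333e-05 ms.
Pipeline fill: first packet needs 3·t_tx to clear all hops; remaining 96 packets each add one t_tx.
Total = (3+97-1)·t_tx + 3·t_prop = 99·1.30597 + 3·5.43333e-05 = 129.3 ms.

129.3 ms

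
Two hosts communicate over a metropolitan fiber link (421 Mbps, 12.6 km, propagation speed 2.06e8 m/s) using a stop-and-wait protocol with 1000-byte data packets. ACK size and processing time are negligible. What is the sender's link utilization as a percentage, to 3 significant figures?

t_tx = L/R = 8000/421000000 = 1.90024e-05 s.
t_prop = 12600/206000000 = 6.1165e-05 s; RTT = 0.00012233 s.
Cycle = t_tx + RTT = 0.000141332 s.
Utilization = t_tx / cycle = 1.90024e-05/0.000141332 = 13.4 %.

13.4 %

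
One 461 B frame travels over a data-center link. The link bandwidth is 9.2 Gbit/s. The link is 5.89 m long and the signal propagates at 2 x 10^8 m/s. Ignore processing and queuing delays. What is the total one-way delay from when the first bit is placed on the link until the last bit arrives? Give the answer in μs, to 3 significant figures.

0.430 μs

L = 461 × 8 = 3688 bits.
Transmission delay = L/R = 3688 / 9200000000 = 0.40087 μs.
Propagation delay = d/s = 5.89 m / 200000000 m/s = 0.02945 μs.
Total = 0.430 μs.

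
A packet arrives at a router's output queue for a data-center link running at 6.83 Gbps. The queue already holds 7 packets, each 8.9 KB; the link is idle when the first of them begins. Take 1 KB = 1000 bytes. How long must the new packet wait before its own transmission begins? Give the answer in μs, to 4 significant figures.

Each queued packet: L/R = 71200/6830000000 = 10.4246 μs.
7 queued → 72.9722 μs.
Queuing delay = 72.97 μs.

72.97 μs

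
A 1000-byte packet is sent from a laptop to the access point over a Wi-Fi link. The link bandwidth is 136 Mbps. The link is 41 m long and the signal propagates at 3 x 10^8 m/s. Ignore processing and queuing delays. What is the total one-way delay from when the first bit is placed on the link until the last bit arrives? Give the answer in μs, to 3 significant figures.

59.0 μs

L = 1000 × 8 = 8000 bits.
Transmission delay = L/R = 8000 / 136000000 = 58.8235 μs.
Propagation delay = d/s = 41 m / 300000000 m/s = 0.136667 μs.
Total = 59.0 μs.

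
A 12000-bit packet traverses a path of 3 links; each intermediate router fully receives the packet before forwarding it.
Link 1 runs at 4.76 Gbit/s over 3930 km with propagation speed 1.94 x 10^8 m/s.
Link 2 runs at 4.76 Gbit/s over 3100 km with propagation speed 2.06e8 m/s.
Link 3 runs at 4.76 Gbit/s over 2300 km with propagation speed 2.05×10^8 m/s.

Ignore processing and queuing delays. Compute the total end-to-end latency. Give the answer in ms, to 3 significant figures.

Transmission delay per hop = L/R = 12000/4760000000 = 0.00252101 ms; 3 hops → 0.00756303 ms.
Propagation delays (d/s per hop): 20.2577, 15.0485, 11.2195 ms; sum = 46.5258 ms.
End-to-end = 46.5 ms.

46.5 ms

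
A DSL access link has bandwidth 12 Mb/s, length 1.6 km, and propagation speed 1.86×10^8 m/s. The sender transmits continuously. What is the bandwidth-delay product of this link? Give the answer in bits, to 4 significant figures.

Propagation delay = 1600 / 186000000 = 8.60215e-06 s.
BDP = R × t_prop = 12000000 × 8.60215e-06 = 103.226 bits.

103.2 bits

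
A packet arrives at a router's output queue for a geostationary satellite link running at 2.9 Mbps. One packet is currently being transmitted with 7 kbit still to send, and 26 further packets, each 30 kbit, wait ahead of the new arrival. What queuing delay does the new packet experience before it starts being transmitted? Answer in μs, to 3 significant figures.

Each queued packet: L/R = 30000/2900000 = 10344.8 μs.
26 queued → 268966 μs.
Plus remaining 7000 bits of current packet: 2413.79 μs.
Queuing delay = 271000 μs.

271000 μs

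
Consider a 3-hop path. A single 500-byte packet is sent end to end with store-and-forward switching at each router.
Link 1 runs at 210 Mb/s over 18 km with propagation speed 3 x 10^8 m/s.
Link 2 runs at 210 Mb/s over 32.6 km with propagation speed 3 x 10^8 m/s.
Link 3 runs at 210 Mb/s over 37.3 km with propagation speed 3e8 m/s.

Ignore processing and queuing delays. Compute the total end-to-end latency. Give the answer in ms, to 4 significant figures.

0.3501 ms

L = 500 × 8 = 4000 bits.
Transmission delay per hop = L/R = 4000/210000000 = 0.0190476 ms; 3 hops → 0.0571429 ms.
Propagation delays (d/s per hop): 0.06, 0.108667, 0.124333 ms; sum = 0.293 ms.
End-to-end = 0.3501 ms.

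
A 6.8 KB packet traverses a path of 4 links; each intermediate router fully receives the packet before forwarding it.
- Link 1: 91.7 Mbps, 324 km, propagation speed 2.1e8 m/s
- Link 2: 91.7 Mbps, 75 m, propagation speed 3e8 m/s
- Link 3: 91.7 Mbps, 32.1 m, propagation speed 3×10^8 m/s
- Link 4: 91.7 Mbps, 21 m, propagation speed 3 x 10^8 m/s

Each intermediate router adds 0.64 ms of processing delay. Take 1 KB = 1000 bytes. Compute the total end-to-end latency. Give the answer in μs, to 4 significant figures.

L = 54400 bits.
Transmission delay per hop = L/R = 54400/91700000 = 593.239 μs; 4 hops → 2372.96 μs.
Propagation delays (d/s per hop): 1542.86, 0.25, 0.107, 0.07 μs; sum = 1543.28 μs.
Processing at 3 router(s): 3 × 0.64 ms = 1920 μs.
End-to-end = 5836 μs.

5836 μs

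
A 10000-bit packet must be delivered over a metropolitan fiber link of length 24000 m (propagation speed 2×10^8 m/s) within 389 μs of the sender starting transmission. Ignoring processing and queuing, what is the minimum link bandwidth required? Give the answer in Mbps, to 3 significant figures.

Propagation delay = 24000 / 200000000 = 120 μs.
Transmission budget = 389 − 120 = 269 μs.
R ≥ L / t_tx = 10000 bits / 0.000269 s = 37.2 Mbps.

37.2 Mbps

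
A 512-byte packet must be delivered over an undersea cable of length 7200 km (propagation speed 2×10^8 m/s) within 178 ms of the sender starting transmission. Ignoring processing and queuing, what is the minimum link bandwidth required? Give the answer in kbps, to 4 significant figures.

28.85 kbps

L = 4096 bits.
Propagation delay = 7200000 / 200000000 = 36 ms.
Transmission budget = 178 − 36 = 142 ms.
R ≥ L / t_tx = 4096 bits / 0.142 s = 28.85 kbps.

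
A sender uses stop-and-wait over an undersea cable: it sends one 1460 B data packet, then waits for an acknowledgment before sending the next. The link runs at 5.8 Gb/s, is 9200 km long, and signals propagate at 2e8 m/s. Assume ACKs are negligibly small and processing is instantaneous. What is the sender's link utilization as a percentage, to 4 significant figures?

0.002189 %

t_tx = L/R = 11680/5800000000 = 2.01379e-06 s.
t_prop = 9200000/200000000 = 0.046 s; RTT = 0.092 s.
Cycle = t_tx + RTT = 0.092002 s.
Utilization = t_tx / cycle = 2.01379e-06/0.092002 = 0.002189 %.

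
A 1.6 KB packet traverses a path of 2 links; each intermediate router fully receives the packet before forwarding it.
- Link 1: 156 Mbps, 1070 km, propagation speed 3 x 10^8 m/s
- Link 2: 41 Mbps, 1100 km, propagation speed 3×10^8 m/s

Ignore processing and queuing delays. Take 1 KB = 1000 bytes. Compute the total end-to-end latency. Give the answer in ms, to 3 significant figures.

L = 12800 bits.
Transmission delays (L/R per hop): 0.0820513, 0.312195 ms; sum = 0.394246 ms.
Propagation delays (d/s per hop): 3.56667, 3.66667 ms; sum = 7.23333 ms.
End-to-end = 7.63 ms.

7.63 ms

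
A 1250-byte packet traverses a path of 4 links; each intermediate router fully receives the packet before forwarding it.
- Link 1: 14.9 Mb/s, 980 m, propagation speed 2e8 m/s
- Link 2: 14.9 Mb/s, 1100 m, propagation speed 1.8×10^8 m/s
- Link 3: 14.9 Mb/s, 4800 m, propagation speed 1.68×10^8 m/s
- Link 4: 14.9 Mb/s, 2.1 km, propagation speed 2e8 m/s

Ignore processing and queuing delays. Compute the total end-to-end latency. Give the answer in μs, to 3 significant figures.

L = 1250 × 8 = 10000 bits.
Transmission delay per hop = L/R = 10000/14900000 = 671.141 μs; 4 hops → 2684.56 μs.
Propagation delays (d/s per hop): 4.9, 6.11111, 28.5714, 10.5 μs; sum = 50.0825 μs.
End-to-end = 2730 μs.

2730 μs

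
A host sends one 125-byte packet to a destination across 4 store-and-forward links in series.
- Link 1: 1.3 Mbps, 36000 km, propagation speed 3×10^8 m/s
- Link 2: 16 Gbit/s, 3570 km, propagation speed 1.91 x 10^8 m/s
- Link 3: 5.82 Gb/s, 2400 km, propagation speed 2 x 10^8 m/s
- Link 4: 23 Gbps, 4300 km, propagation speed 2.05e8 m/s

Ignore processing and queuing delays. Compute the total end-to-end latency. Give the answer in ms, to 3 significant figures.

172 ms

L = 125 × 8 = 1000 bits.
Transmission delays (L/R per hop): 0.769231, 6.25e-05, 0.000171821, 4.34783e-05 ms; sum = 0.769509 ms.
Propagation delays (d/s per hop): 120, 18.6911, 12, 20.9756 ms; sum = 171.667 ms.
End-to-end = 172 ms.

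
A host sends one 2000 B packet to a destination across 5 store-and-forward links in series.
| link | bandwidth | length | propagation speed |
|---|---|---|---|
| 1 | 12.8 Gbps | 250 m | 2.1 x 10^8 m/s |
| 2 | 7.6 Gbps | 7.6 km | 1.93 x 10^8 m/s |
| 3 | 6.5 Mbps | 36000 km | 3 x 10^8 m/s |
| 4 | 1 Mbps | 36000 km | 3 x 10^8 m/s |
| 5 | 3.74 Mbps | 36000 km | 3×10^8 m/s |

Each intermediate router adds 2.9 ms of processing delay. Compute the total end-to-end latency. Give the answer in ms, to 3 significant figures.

394 ms

L = 2000 × 8 = 16000 bits.
Transmission delays (L/R per hop): 0.00125, 0.00210526, 2.46154, 16, 4.27807 ms; sum = 22.743 ms.
Propagation delays (d/s per hop): 0.00119048, 0.0393782, 120, 120, 120 ms; sum = 360.041 ms.
Processing at 4 router(s): 4 × 2.9 ms = 11.6 ms.
End-to-end = 394 ms.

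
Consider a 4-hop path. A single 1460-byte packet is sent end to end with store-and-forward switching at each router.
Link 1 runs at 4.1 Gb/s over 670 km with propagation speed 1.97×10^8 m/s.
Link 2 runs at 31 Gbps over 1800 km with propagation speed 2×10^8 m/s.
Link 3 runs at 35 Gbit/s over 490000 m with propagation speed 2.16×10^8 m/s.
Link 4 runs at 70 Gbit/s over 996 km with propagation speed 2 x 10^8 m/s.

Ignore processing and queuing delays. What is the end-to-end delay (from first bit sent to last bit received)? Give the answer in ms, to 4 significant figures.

L = 1460 × 8 = 11680 bits.
Transmission delays (L/R per hop): 0.00284878, 0.000376774, 0.000333714, 0.000166857 ms; sum = 0.00372613 ms.
Propagation delays (d/s per hop): 3.40102, 9, 2.26852, 4.98 ms; sum = 19.6495 ms.
End-to-end = 19.65 ms.

19.65 ms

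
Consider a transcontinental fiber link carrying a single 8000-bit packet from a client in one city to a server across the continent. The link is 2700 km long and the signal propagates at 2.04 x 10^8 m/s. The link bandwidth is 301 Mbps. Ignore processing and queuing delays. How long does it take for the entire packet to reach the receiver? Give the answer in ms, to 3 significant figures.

13.3 ms

Transmission delay = L/R = 8000 / 301000000 = 0.0265781 ms.
Propagation delay = d/s = 2700000 m / 204000000 m/s = 13.2353 ms.
Total = 13.3 ms.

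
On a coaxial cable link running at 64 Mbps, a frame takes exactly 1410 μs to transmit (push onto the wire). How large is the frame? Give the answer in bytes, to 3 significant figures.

L = R × t_tx = 64000000 b/s × 0.00141 s = 90240 bits.
In bytes: 90240 / 8 = 11300 bytes.

11300 bytes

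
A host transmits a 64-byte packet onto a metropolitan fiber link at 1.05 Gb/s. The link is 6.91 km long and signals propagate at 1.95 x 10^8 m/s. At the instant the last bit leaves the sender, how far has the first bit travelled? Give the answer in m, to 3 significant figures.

t_tx = L/R = 512/1050000000 = 4.87619e-07 s.
Distance = s × t_tx = 195000000 × 4.87619e-07 = 95.1 m.

95.1 m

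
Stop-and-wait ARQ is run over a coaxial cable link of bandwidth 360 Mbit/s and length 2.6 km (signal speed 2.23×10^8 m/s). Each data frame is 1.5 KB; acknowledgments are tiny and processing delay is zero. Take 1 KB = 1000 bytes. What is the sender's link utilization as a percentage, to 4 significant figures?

58.84 %

t_tx = L/R = 12000/360000000 = 3.33333e-05 s.
t_prop = 2600/223000000 = 1.16592e-05 s; RTT = 2.33184e-05 s.
Cycle = t_tx + RTT = 5.66517e-05 s.
Utilization = t_tx / cycle = 3.33333e-05/5.66517e-05 = 58.84 %.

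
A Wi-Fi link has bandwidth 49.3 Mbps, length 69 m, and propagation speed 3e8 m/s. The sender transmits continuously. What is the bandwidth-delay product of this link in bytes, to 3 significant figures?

1.42 bytes

Propagation delay = 69 / 300000000 = 2.3e-07 s.
BDP = R × t_prop = 49300000 × 2.3e-07 = 11.339 bits.
In bytes: 11.339/8 = 1.42 bytes.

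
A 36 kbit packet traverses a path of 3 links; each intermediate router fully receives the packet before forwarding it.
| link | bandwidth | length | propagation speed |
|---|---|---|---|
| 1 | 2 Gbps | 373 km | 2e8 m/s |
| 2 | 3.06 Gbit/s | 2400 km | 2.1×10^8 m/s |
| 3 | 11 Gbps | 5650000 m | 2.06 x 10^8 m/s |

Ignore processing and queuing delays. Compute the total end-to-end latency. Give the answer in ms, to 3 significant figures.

L = 36000 bits.
Transmission delays (L/R per hop): 0.018, 0.0117647, 0.00327273 ms; sum = 0.0330374 ms.
Propagation delays (d/s per hop): 1.865, 11.4286, 27.4272 ms; sum = 40.7208 ms.
End-to-end = 40.8 ms.

40.8 ms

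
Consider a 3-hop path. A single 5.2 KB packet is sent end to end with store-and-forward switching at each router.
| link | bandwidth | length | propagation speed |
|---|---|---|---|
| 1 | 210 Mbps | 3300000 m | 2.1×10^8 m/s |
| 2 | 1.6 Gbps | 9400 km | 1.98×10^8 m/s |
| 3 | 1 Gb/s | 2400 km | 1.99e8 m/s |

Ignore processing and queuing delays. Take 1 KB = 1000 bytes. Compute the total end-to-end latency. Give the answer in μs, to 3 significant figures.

L = 41600 bits.
Transmission delays (L/R per hop): 198.095, 26, 41.6 μs; sum = 265.695 μs.
Propagation delays (d/s per hop): 15714.3, 47474.7, 12060.3 μs; sum = 75249.3 μs.
End-to-end = 75500 μs.

75500 μs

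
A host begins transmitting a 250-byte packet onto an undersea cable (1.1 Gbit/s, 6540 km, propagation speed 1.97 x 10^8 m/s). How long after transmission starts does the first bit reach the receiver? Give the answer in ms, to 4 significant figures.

First bit experiences only propagation delay: d/s = 6540000/197000000 = 33.20 ms.

33.20 ms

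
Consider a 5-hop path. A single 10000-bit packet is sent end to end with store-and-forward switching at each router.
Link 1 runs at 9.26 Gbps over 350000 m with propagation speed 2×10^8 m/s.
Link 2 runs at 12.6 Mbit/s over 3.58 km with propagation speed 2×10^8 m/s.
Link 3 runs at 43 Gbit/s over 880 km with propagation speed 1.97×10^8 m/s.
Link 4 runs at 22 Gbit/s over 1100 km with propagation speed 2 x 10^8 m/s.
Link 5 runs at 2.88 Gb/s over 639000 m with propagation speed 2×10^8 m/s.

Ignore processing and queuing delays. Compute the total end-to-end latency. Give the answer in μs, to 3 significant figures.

Transmission delays (L/R per hop): 1.07991, 793.651, 0.232558, 0.454545, 3.47222 μs; sum = 798.89 μs.
Propagation delays (d/s per hop): 1750, 17.9, 4467.01, 5500, 3195 μs; sum = 14929.9 μs.
End-to-end = 15700 μs.

15700 μs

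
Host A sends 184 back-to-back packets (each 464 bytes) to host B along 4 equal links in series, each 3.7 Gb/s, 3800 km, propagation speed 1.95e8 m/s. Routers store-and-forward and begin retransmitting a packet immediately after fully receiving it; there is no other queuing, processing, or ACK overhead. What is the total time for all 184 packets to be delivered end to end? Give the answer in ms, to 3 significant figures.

78.1 ms

Per-hop transmission t_tx = L/R = 3712/3700000000 = 0.00100324 ms.
Per-hop propagation t_prop = 3800000/195000000 = 19.4872 ms.
Pipeline fill: first packet needs 4·t_tx to clear all hops; remaining 183 packets each add one t_tx.
Total = (4+184-1)·t_tx + 4·t_prop = 187·0.00100324 + 4·19.4872 = 78.1 ms.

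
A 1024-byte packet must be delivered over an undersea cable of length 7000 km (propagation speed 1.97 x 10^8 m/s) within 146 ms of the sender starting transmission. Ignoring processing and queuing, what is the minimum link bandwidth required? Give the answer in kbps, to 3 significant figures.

L = 8192 bits.
Propagation delay = 7000000 / 197000000 = 35.533 ms.
Transmission budget = 146 − 35.533 = 110.467 ms.
R ≥ L / t_tx = 8192 bits / 0.110467 s = 74.2 kbps.

74.2 kbps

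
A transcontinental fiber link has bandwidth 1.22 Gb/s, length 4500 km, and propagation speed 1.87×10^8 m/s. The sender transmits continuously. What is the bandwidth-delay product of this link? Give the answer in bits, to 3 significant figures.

Propagation delay = 4500000 / 187000000 = 0.0240642 s.
BDP = R × t_prop = 1220000000 × 0.0240642 = 29358300 bits.

29400000 bits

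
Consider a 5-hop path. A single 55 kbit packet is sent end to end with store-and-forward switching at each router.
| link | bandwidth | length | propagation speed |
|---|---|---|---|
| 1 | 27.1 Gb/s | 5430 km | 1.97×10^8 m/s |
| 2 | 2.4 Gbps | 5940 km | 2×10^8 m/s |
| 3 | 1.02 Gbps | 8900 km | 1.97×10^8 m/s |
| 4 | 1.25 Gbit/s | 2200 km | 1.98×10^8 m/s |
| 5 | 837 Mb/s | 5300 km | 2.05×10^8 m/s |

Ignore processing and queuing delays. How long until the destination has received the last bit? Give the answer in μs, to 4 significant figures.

L = 55000 bits.
Transmission delays (L/R per hop): 2.02952, 22.9167, 53.9216, 44, 65.7109 μs; sum = 188.579 μs.
Propagation delays (d/s per hop): 27563.5, 29700, 45177.7, 11111.1, 25853.7 μs; sum = 139406 μs.
End-to-end = 139600 μs.

139600 μs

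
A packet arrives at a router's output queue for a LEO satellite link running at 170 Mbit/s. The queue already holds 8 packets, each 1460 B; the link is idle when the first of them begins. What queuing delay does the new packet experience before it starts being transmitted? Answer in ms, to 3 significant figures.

0.550 ms

Each queued packet: L/R = 11680/170000000 = 0.0687059 ms.
8 queued → 0.549647 ms.
Queuing delay = 0.550 ms.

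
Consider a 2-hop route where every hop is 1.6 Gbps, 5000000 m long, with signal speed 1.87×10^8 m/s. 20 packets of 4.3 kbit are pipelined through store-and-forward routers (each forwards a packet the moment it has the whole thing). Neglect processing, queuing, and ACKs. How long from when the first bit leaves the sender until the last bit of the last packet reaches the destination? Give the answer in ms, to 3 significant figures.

Per-hop transmission t_tx = L/R = 4300/1600000000 = 0.0026875 ms.
Per-hop propagation t_prop = 5000000/187000000 = 26.738 ms.
Pipeline fill: first packet needs 2·t_tx to clear all hops; remaining 19 packets each add one t_tx.
Total = (2+20-1)·t_tx + 2·t_prop = 21·0.0026875 + 2·26.738 = 53.5 ms.

53.5 ms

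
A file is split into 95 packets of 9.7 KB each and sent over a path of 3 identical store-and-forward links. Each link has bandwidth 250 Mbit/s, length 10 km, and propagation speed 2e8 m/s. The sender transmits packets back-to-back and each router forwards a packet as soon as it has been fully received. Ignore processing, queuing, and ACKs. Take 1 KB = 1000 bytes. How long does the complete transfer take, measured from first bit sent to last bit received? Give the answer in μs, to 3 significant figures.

30300 μs

Per-hop transmission t_tx = L/R = 77600/250000000 = 310.4 μs.
Per-hop propagation t_prop = 10000/200000000 = 50 μs.
Pipeline fill: first packet needs 3·t_tx to clear all hops; remaining 94 packets each add one t_tx.
Total = (3+95-1)·t_tx + 3·t_prop = 97·310.4 + 3·50 = 30300 μs.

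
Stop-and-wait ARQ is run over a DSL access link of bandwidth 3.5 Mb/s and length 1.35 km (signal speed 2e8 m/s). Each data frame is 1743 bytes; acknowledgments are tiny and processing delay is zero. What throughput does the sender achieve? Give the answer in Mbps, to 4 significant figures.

t_tx = L/R = 13944/3500000 = 0.003984 s.
t_prop = 1350/200000000 = 6.75e-06 s; RTT = 1.35e-05 s.
Cycle = t_tx + RTT = 0.0039975 s.
Throughput = L / cycle = 13944 / 0.0039975 = 3.488 Mbps.

3.488 Mbps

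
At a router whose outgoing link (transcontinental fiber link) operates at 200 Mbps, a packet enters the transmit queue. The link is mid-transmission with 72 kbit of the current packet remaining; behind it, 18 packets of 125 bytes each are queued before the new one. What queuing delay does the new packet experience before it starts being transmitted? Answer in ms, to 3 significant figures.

Each queued packet: L/R = 1000/200000000 = 0.005 ms.
18 queued → 0.09 ms.
Plus remaining 72000 bits of current packet: 0.36 ms.
Queuing delay = 0.450 ms.

0.450 ms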